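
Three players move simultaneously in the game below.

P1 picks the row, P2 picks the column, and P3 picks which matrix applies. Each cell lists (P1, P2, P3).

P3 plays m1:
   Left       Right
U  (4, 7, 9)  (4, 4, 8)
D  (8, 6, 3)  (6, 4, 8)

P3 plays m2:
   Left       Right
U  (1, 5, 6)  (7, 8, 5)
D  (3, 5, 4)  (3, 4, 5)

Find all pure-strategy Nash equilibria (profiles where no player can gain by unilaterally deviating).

Mark each player's best response to every combination of opponents' strategies; a profile where every player is best-responding is a pure Nash equilibrium.
P1 against (Left, m1): payoffs 4, 8 → best response D.
P1 against (Left, m2): payoffs 1, 3 → best response D.
P1 against (Right, m1): payoffs 4, 6 → best response D.
P1 against (Right, m2): payoffs 7, 3 → best response U.
P2 against (U, m1): payoffs 7, 4 → best response Left.
P2 against (U, m2): payoffs 5, 8 → best response Right.
P2 against (D, m1): payoffs 6, 4 → best response Left.
P2 against (D, m2): payoffs 5, 4 → best response Left.
P3 against (U, Left): payoffs 9, 6 → best response m1.
P3 against (U, Right): payoffs 8, 5 → best response m1.
P3 against (D, Left): payoffs 3, 4 → best response m2.
P3 against (D, Right): payoffs 8, 5 → best response m1.
Mutual best responses: (D, Left, m2).

(D, Left, m2)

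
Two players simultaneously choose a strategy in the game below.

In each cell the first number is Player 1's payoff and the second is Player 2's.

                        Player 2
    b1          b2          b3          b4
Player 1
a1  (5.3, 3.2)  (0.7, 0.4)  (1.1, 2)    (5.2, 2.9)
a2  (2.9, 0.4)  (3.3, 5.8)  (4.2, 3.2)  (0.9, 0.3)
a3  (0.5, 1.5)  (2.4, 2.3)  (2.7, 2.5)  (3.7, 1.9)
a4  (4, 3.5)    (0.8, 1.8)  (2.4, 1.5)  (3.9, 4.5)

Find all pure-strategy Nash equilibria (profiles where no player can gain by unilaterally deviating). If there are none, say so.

The pure Nash equilibria are (a1, b1); (a2, b2).

For each strategy profile, look for a profitable unilateral deviation.
(a1, b1): Player 1 gets 5.3, best alternative 4; Player 2 gets 3.2, best alternative 2.9. No profitable deviation — NE.
(a1, b2): Player 1 can switch to a2 (0.7 → 3.3). Not NE.
(a1, b3): Player 1 can switch to a2 (1.1 → 4.2). Not NE.
(a1, b4): Player 2 can switch to b1 (2.9 → 3.2). Not NE.
(a2, b1): Player 1 can switch to a1 (2.9 → 5.3). Not NE.
(a2, b2): Player 1 gets 3.3, best alternative 2.4; Player 2 gets 5.8, best alternative 3.2. No profitable deviation — NE.
(a2, b3): Player 2 can switch to b2 (3.2 → 5.8). Not NE.
(a2, b4): Player 1 can switch to a1 (0.9 → 5.2). Not NE.
(The remaining 8 profiles each have a profitable deviation by the same check.)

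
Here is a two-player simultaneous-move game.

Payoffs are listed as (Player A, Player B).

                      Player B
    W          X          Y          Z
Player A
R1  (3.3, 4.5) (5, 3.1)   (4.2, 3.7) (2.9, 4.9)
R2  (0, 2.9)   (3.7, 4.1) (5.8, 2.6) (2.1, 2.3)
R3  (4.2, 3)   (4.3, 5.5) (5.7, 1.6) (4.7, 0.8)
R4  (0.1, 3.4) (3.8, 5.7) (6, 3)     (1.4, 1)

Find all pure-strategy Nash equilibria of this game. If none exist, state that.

Mark each player's best response to every combination of opponents' strategies; a profile where every player is best-responding is a pure Nash equilibrium.
Player A against W: payoffs 3.3, 0, 4.2, 0.1 → best response R3.
Player A against X: payoffs 5, 3.7, 4.3, 3.8 → best response R1.
Player A against Y: payoffs 4.2, 5.8, 5.7, 6 → best response R4.
Player A against Z: payoffs 2.9, 2.1, 4.7, 1.4 → best response R3.
Player B against R1: payoffs 4.5, 3.1, 3.7, 4.9 → best response Z.
Player B against R2: payoffs 2.9, 4.1, 2.6, 2.3 → best response X.
Player B against R3: payoffs 3, 5.5, 1.6, 0.8 → best response X.
Player B against R4: payoffs 3.4, 5.7, 3, 1 → best response X.
No profile is a mutual best response for all players.

This game has no pure Nash equilibrium.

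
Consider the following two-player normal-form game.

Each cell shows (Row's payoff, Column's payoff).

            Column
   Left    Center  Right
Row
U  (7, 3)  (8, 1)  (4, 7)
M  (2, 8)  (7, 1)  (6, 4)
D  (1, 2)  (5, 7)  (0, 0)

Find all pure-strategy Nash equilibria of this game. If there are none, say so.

There is no pure-strategy Nash equilibrium.

(U, Left): Column can switch to Right (3 → 7). Not NE.
(U, Center): Column can switch to Left (1 → 3). Not NE.
(U, Right): Row can switch to M (4 → 6). Not NE.
(M, Left): Row can switch to U (2 → 7). Not NE.
(M, Center): Row can switch to U (7 → 8). Not NE.
(M, Right): Column can switch to Left (4 → 8). Not NE.
(D, Left): Row can switch to U (1 → 7). Not NE.
(D, Center): Row can switch to U (5 → 8). Not NE.
(D, Right): Row can switch to U (0 → 4). Not NE.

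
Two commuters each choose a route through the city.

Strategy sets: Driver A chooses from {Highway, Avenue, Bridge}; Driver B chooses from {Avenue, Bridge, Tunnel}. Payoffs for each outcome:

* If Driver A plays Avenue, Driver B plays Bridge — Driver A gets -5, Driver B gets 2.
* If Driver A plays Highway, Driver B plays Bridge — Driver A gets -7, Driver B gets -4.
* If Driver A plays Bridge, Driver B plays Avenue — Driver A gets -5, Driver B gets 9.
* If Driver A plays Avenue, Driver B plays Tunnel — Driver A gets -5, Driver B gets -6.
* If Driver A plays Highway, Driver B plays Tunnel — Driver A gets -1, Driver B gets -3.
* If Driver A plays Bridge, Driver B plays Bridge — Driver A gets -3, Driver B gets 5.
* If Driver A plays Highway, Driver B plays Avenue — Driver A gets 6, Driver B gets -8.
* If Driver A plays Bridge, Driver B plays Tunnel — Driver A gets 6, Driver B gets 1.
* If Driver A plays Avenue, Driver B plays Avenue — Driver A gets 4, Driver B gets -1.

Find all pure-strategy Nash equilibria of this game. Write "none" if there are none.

(Highway, Avenue): Driver B can switch to Bridge (-8 → -4). Not NE.
(Highway, Bridge): Driver A can switch to Avenue (-7 → -5). Not NE.
(Highway, Tunnel): Driver A can switch to Bridge (-1 → 6). Not NE.
(Avenue, Avenue): Driver A can switch to Highway (4 → 6). Not NE.
(Avenue, Bridge): Driver A can switch to Bridge (-5 → -3). Not NE.
(Avenue, Tunnel): Driver A can switch to Highway (-5 → -1). Not NE.
(Bridge, Avenue): Driver A can switch to Highway (-5 → 6). Not NE.
(Bridge, Bridge): Driver B can switch to Avenue (5 → 9). Not NE.
(The remaining 1 profile has a profitable deviation by the same check.)

none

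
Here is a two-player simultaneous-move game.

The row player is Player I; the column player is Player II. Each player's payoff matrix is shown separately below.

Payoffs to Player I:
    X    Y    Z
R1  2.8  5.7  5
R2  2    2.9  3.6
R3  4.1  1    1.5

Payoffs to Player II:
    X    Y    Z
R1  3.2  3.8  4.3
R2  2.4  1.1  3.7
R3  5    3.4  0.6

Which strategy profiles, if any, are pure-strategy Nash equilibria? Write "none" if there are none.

Pure-strategy Nash equilibria: (R1, Z), (R3, X)

For each strategy profile, look for a profitable unilateral deviation.
(R1, X): Player I can switch to R3 (2.8 → 4.1). Not NE.
(R1, Y): Player II can switch to Z (3.8 → 4.3). Not NE.
(R1, Z): Player I gets 5, best alternative 3.6; Player II gets 4.3, best alternative 3.8. No profitable deviation — NE.
(R2, X): Player I can switch to R1 (2 → 2.8). Not NE.
(R2, Y): Player I can switch to R1 (2.9 → 5.7). Not NE.
(R2, Z): Player I can switch to R1 (3.6 → 5). Not NE.
(R3, X): Player I gets 4.1, best alternative 2.8; Player II gets 5, best alternative 3.4. No profitable deviation — NE.
(R3, Y): Player I can switch to R1 (1 → 5.7). Not NE.
(R3, Z): Player I can switch to R1 (1.5 → 5). Not NE.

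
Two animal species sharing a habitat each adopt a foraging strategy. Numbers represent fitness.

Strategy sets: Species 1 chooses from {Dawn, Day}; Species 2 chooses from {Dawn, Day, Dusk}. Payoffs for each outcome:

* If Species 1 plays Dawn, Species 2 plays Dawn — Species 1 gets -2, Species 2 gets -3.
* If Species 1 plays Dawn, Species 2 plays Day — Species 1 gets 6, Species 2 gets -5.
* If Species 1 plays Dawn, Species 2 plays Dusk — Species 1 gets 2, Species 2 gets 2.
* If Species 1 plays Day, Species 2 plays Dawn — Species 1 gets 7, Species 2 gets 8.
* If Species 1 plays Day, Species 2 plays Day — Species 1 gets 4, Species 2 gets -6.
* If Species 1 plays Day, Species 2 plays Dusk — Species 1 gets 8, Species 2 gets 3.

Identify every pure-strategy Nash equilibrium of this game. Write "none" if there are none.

Species 1 against Dawn: payoffs -2, 7 → best response Day.
Species 1 against Day: payoffs 6, 4 → best response Dawn.
Species 1 against Dusk: payoffs 2, 8 → best response Day.
Species 2 against Dawn: payoffs -3, -5, 2 → best response Dusk.
Species 2 against Day: payoffs 8, -6, 3 → best response Dawn.
Mutual best responses: (Day, Dawn).

The unique pure-strategy Nash equilibrium is (Day, Dawn).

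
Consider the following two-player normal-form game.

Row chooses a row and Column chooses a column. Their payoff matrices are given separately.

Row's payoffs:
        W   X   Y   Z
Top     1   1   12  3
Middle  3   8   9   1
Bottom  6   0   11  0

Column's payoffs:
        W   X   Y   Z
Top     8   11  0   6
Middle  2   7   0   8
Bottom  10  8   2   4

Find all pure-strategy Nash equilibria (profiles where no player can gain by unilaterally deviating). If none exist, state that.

(Bottom, W)

Check each profile: it is a Nash equilibrium iff no player can strictly gain by switching unilaterally.
(Top, W): Row can switch to Middle (1 → 3). Not NE.
(Top, X): Row can switch to Middle (1 → 8). Not NE.
(Top, Y): Column can switch to W (0 → 8). Not NE.
(Top, Z): Column can switch to W (6 → 8). Not NE.
(Middle, W): Row can switch to Bottom (3 → 6). Not NE.
(Middle, X): Column can switch to Z (7 → 8). Not NE.
(Bottom, W): Row gets 6, best alternative 3; Column gets 10, best alternative 8. No profitable deviation — NE.
(The remaining 5 profiles each have a profitable deviation by the same check.)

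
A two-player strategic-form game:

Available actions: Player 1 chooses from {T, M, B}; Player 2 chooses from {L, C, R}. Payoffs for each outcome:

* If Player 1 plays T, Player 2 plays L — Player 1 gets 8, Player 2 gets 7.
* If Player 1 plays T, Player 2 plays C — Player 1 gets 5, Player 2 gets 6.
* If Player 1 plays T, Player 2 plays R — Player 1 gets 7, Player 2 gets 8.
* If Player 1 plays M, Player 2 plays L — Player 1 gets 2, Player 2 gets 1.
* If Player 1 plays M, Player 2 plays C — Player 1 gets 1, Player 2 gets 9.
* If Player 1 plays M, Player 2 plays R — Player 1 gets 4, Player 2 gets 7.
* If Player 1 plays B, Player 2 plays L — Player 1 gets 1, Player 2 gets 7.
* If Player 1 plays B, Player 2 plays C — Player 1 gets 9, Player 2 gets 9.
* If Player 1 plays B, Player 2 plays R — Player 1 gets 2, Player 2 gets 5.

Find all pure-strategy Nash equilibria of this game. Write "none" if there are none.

Player 1 against L: payoffs 8, 2, 1 → best response T.
Player 1 against C: payoffs 5, 1, 9 → best response B.
Player 1 against R: payoffs 7, 4, 2 → best response T.
Player 2 against T: payoffs 7, 6, 8 → best response R.
Player 2 against M: payoffs 1, 9, 7 → best response C.
Player 2 against B: payoffs 7, 9, 5 → best response C.
Mutual best responses: (T, R); (B, C).

(T, R), (B, C)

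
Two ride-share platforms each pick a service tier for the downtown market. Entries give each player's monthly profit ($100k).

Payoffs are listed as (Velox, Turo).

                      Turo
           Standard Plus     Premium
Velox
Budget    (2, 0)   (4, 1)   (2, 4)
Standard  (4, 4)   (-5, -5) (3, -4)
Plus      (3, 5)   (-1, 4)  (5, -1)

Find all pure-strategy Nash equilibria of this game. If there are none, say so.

The unique pure-strategy Nash equilibrium is (Standard, Standard).

(Budget, Standard): Velox can switch to Standard (2 → 4). Not NE.
(Budget, Plus): Turo can switch to Premium (1 → 4). Not NE.
(Budget, Premium): Velox can switch to Standard (2 → 3). Not NE.
(Standard, Standard): Velox gets 4, best alternative 3; Turo gets 4, best alternative -4. No profitable deviation — NE.
(Standard, Plus): Velox can switch to Budget (-5 → 4). Not NE.
(Standard, Premium): Velox can switch to Plus (3 → 5). Not NE.
(Plus, Standard): Velox can switch to Standard (3 → 4). Not NE.
(Plus, Plus): Velox can switch to Budget (-1 → 4). Not NE.
(Plus, Premium): Turo can switch to Standard (-1 → 5). Not NE.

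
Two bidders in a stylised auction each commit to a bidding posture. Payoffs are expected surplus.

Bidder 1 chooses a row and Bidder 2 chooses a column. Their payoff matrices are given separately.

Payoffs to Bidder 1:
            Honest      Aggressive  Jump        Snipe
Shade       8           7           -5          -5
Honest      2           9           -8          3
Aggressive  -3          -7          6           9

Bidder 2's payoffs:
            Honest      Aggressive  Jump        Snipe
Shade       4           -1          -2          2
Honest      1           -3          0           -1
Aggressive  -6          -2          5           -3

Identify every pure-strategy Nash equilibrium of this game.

(Shade, Honest): Bidder 1 gets 8, best alternative 2; Bidder 2 gets 4, best alternative 2. No profitable deviation — NE.
(Shade, Aggressive): Bidder 1 can switch to Honest (7 → 9). Not NE.
(Shade, Jump): Bidder 1 can switch to Aggressive (-5 → 6). Not NE.
(Shade, Snipe): Bidder 1 can switch to Honest (-5 → 3). Not NE.
(Honest, Honest): Bidder 1 can switch to Shade (2 → 8). Not NE.
(Honest, Aggressive): Bidder 2 can switch to Honest (-3 → 1). Not NE.
(Honest, Jump): Bidder 1 can switch to Shade (-8 → -5). Not NE.
(Honest, Snipe): Bidder 1 can switch to Aggressive (3 → 9). Not NE.
(Aggressive, Honest): Bidder 1 can switch to Shade (-3 → 8). Not NE.
(Aggressive, Jump): Bidder 1 gets 6, best alternative -5; Bidder 2 gets 5, best alternative -2. No profitable deviation — NE.
(The remaining 2 profiles each have a profitable deviation by the same check.)

(Shade, Honest) and (Aggressive, Jump)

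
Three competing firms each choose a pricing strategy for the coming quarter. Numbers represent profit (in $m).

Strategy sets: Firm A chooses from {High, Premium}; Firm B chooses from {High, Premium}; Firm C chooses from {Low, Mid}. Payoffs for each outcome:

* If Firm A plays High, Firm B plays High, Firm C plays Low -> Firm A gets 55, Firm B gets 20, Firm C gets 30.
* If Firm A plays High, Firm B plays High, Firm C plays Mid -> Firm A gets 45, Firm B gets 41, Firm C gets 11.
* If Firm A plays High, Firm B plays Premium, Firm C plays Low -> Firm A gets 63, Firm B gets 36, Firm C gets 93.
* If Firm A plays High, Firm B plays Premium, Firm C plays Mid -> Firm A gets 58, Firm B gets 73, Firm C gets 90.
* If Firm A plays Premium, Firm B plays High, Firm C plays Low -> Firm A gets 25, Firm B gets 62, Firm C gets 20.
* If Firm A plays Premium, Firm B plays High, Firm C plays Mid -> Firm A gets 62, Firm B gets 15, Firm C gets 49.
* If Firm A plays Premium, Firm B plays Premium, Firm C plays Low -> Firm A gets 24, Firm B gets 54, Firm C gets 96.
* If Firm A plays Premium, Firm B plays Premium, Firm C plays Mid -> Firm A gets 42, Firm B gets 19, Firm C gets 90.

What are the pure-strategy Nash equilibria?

(High, Premium, Low)

(High, High, Low): Firm B can switch to Premium (20 → 36). Not NE.
(High, High, Mid): Firm A can switch to Premium (45 → 62). Not NE.
(High, Premium, Low): Firm A gets 63, best alternative 24; Firm B gets 36, best alternative 20; Firm C gets 93, best alternative 90. No profitable deviation — NE.
(High, Premium, Mid): Firm C can switch to Low (90 → 93). Not NE.
(Premium, High, Low): Firm A can switch to High (25 → 55). Not NE.
(Premium, High, Mid): Firm B can switch to Premium (15 → 19). Not NE.
(Premium, Premium, Low): Firm A can switch to High (24 → 63). Not NE.
(Premium, Premium, Mid): Firm A can switch to High (42 → 58). Not NE.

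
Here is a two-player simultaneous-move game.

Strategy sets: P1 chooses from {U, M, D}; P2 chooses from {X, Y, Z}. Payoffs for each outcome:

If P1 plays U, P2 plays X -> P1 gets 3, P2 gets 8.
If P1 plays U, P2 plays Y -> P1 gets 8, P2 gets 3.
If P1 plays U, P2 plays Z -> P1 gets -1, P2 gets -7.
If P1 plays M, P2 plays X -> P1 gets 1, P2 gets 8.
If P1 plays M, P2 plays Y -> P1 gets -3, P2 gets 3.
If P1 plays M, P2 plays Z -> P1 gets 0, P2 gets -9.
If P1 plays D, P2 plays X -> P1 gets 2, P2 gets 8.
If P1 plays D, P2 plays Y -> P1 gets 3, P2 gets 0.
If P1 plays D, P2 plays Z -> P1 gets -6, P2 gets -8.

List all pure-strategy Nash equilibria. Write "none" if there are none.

Pure NE: (U, X)

Mark each player's best response to every combination of opponents' strategies; a profile where every player is best-responding is a pure Nash equilibrium.
P1 against X: payoffs 3, 1, 2 → best response U.
P1 against Y: payoffs 8, -3, 3 → best response U.
P1 against Z: payoffs -1, 0, -6 → best response M.
P2 against U: payoffs 8, 3, -7 → best response X.
P2 against M: payoffs 8, 3, -9 → best response X.
P2 against D: payoffs 8, 0, -8 → best response X.
Mutual best responses: (U, X).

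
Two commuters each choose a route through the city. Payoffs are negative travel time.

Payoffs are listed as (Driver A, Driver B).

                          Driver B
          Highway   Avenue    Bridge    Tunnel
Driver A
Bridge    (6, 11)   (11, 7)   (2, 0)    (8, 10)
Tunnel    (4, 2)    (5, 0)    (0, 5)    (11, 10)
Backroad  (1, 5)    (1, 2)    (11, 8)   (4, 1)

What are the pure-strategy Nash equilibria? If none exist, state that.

Driver A against Highway: payoffs 6, 4, 1 → best response Bridge.
Driver A against Avenue: payoffs 11, 5, 1 → best response Bridge.
Driver A against Bridge: payoffs 2, 0, 11 → best response Backroad.
Driver A against Tunnel: payoffs 8, 11, 4 → best response Tunnel.
Driver B against Bridge: payoffs 11, 7, 0, 10 → best response Highway.
Driver B against Tunnel: payoffs 2, 0, 5, 10 → best response Tunnel.
Driver B against Backroad: payoffs 5, 2, 8, 1 → best response Bridge.
Mutual best responses: (Bridge, Highway); (Tunnel, Tunnel); (Backroad, Bridge).

(Bridge, Highway) and (Tunnel, Tunnel) and (Backroad, Bridge)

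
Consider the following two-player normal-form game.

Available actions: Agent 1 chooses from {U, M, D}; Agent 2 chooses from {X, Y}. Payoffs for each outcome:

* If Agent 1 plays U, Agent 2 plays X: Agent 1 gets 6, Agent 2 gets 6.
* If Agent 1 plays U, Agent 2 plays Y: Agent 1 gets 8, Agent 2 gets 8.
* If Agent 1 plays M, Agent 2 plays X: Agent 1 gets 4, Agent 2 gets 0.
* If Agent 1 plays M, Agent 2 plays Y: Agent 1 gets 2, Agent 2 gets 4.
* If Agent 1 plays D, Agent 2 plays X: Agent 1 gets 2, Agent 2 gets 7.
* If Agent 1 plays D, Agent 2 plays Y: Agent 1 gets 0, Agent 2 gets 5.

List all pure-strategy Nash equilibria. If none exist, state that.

(U, Y)

Agent 1 against X: payoffs 6, 4, 2 → best response U.
Agent 1 against Y: payoffs 8, 2, 0 → best response U.
Agent 2 against U: payoffs 6, 8 → best response Y.
Agent 2 against M: payoffs 0, 4 → best response Y.
Agent 2 against D: payoffs 7, 5 → best response X.
Mutual best responses: (U, Y).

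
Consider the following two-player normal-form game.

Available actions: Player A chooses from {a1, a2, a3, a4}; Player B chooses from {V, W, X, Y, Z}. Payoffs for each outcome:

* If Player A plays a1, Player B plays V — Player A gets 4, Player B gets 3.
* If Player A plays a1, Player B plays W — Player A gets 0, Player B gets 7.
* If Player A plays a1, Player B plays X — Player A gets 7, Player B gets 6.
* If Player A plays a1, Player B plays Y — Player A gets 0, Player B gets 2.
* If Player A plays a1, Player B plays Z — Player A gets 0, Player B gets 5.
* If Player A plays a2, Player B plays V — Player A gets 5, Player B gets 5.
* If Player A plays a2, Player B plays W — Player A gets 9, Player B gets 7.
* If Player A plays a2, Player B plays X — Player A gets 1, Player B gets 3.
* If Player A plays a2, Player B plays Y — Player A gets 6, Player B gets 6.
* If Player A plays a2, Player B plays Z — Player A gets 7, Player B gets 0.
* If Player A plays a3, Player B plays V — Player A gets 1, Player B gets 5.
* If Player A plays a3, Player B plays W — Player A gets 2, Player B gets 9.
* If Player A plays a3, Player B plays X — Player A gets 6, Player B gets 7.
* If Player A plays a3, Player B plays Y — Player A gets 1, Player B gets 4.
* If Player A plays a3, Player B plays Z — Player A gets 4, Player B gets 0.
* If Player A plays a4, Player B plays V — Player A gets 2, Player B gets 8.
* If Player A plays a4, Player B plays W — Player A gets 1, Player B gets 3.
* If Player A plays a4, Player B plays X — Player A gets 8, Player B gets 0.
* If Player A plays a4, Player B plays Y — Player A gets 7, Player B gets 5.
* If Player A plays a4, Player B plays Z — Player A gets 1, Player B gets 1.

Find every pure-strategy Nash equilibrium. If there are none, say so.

Player A against V: payoffs 4, 5, 1, 2 → best response a2.
Player A against W: payoffs 0, 9, 2, 1 → best response a2.
Player A against X: payoffs 7, 1, 6, 8 → best response a4.
Player A against Y: payoffs 0, 6, 1, 7 → best response a4.
Player A against Z: payoffs 0, 7, 4, 1 → best response a2.
Player B against a1: payoffs 3, 7, 6, 2, 5 → best response W.
Player B against a2: payoffs 5, 7, 3, 6, 0 → best response W.
Player B against a3: payoffs 5, 9, 7, 4, 0 → best response W.
Player B against a4: payoffs 8, 3, 0, 5, 1 → best response V.
Mutual best responses: (a2, W).

Pure NE: (a2, W)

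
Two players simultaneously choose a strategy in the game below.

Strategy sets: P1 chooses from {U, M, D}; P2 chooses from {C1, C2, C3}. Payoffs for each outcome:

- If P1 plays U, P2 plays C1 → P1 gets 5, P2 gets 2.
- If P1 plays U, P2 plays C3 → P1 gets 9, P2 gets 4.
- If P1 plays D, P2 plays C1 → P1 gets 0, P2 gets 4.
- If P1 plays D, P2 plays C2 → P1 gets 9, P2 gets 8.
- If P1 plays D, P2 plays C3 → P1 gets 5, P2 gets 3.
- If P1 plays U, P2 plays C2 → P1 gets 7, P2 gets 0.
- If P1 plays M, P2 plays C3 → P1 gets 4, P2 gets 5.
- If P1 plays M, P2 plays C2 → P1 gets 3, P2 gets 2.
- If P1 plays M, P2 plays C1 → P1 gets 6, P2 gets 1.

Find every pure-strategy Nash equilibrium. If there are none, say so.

For each strategy profile, look for a profitable unilateral deviation.
(U, C1): P1 can switch to M (5 → 6). Not NE.
(U, C2): P1 can switch to D (7 → 9). Not NE.
(U, C3): P1 gets 9, best alternative 5; P2 gets 4, best alternative 2. No profitable deviation — NE.
(M, C1): P2 can switch to C2 (1 → 2). Not NE.
(M, C2): P1 can switch to U (3 → 7). Not NE.
(M, C3): P1 can switch to U (4 → 9). Not NE.
(D, C1): P1 can switch to U (0 → 5). Not NE.
(D, C2): P1 gets 9, best alternative 7; P2 gets 8, best alternative 4. No profitable deviation — NE.
(D, C3): P1 can switch to U (5 → 9). Not NE.

The pure Nash equilibria are (U, C3), (D, C2).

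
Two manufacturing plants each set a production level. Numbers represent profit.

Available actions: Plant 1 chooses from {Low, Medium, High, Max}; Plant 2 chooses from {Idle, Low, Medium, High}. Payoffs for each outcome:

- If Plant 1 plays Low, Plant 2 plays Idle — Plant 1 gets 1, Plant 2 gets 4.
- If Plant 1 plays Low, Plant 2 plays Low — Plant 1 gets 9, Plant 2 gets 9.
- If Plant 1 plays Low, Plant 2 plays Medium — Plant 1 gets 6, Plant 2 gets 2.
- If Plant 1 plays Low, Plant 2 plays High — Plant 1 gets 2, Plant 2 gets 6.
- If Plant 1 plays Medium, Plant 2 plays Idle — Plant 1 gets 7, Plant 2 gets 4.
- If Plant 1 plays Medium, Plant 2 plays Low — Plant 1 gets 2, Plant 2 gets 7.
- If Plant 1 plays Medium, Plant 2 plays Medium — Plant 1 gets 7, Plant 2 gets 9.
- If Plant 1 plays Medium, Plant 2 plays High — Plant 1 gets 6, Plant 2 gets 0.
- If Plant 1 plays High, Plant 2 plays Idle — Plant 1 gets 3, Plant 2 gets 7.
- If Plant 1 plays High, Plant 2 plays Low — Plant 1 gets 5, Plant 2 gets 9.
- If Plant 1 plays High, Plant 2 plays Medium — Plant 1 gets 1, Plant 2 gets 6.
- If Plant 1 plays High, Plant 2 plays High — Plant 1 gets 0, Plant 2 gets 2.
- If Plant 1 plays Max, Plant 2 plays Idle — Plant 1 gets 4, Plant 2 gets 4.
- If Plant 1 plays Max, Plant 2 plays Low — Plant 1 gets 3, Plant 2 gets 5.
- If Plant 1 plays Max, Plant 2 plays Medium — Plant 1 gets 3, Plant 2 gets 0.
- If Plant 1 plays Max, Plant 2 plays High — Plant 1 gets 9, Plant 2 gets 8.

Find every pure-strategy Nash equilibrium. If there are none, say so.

Plant 1 against Idle: payoffs 1, 7, 3, 4 → best response Medium.
Plant 1 against Low: payoffs 9, 2, 5, 3 → best response Low.
Plant 1 against Medium: payoffs 6, 7, 1, 3 → best response Medium.
Plant 1 against High: payoffs 2, 6, 0, 9 → best response Max.
Plant 2 against Low: payoffs 4, 9, 2, 6 → best response Low.
Plant 2 against Medium: payoffs 4, 7, 9, 0 → best response Medium.
Plant 2 against High: payoffs 7, 9, 6, 2 → best response Low.
Plant 2 against Max: payoffs 4, 5, 0, 8 → best response High.
Mutual best responses: (Low, Low); (Medium, Medium); (Max, High).

The pure Nash equilibria are (Low, Low), (Medium, Medium), (Max, High).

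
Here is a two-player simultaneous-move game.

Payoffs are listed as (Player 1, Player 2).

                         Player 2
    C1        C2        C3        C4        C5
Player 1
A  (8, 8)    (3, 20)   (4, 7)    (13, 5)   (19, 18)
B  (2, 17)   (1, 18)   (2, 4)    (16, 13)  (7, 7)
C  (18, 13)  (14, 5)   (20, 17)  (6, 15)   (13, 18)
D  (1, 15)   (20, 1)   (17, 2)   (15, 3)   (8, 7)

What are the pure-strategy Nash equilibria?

Mark each player's best response to every combination of opponents' strategies; a profile where every player is best-responding is a pure Nash equilibrium.
Player 1 against C1: payoffs 8, 2, 18, 1 → best response C.
Player 1 against C2: payoffs 3, 1, 14, 20 → best response D.
Player 1 against C3: payoffs 4, 2, 20, 17 → best response C.
Player 1 against C4: payoffs 13, 16, 6, 15 → best response B.
Player 1 against C5: payoffs 19, 7, 13, 8 → best response A.
Player 2 against A: payoffs 8, 20, 7, 5, 18 → best response C2.
Player 2 against B: payoffs 17, 18, 4, 13, 7 → best response C2.
Player 2 against C: payoffs 13, 5, 17, 15, 18 → best response C5.
Player 2 against D: payoffs 15, 1, 2, 3, 7 → best response C1.
No profile is a mutual best response for all players.

No pure-strategy Nash equilibrium.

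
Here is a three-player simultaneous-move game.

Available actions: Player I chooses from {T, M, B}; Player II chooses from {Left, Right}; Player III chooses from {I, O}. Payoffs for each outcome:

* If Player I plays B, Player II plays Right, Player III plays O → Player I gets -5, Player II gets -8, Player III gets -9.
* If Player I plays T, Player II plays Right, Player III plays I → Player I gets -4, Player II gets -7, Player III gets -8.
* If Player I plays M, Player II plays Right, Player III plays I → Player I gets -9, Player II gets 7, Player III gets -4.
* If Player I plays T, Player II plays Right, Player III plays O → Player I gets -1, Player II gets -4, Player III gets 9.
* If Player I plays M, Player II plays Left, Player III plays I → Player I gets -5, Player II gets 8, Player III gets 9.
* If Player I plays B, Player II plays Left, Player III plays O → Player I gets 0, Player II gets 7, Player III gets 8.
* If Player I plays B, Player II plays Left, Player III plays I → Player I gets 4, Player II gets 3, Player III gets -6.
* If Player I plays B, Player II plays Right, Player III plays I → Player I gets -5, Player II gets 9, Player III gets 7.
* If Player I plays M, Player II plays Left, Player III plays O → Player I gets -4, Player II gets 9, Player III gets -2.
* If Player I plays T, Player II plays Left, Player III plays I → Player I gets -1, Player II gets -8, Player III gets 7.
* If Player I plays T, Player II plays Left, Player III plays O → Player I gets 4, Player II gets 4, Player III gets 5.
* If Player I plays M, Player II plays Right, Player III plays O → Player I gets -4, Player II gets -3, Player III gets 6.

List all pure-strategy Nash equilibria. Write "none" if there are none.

Mark each player's best response to every combination of opponents' strategies; a profile where every player is best-responding is a pure Nash equilibrium.
Player I against (Left, I): payoffs -1, -5, 4 → best response B.
Player I against (Left, O): payoffs 4, -4, 0 → best response T.
Player I against (Right, I): payoffs -4, -9, -5 → best response T.
Player I against (Right, O): payoffs -1, -4, -5 → best response T.
Player II against (T, I): payoffs -8, -7 → best response Right.
Player II against (T, O): payoffs 4, -4 → best response Left.
Player II against (M, I): payoffs 8, 7 → best response Left.
Player II against (M, O): payoffs 9, -3 → best response Left.
Player II against (B, I): payoffs 3, 9 → best response Right.
Player II against (B, O): payoffs 7, -8 → best response Left.
Player III against (T, Left): payoffs 7, 5 → best response I.
Player III against (T, Right): payoffs -8, 9 → best response O.
Player III against (M, Left): payoffs 9, -2 → best response I.
Player III against (M, Right): payoffs -4, 6 → best response O.
Player III against (B, Left): payoffs -6, 8 → best response O.
Player III against (B, Right): payoffs 7, -9 → best response I.
No profile is a mutual best response for all players.

This game has no pure Nash equilibrium.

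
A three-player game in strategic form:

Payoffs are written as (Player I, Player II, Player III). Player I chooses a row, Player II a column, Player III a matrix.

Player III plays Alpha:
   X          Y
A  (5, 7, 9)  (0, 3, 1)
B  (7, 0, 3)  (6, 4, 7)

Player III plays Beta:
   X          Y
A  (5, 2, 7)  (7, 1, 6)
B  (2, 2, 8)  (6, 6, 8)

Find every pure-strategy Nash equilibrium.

No pure-strategy Nash equilibrium.

Player I against (X, Alpha): payoffs 5, 7 → best response B.
Player I against (X, Beta): payoffs 5, 2 → best response A.
Player I against (Y, Alpha): payoffs 0, 6 → best response B.
Player I against (Y, Beta): payoffs 7, 6 → best response A.
Player II against (A, Alpha): payoffs 7, 3 → best response X.
Player II against (A, Beta): payoffs 2, 1 → best response X.
Player II against (B, Alpha): payoffs 0, 4 → best response Y.
Player II against (B, Beta): payoffs 2, 6 → best response Y.
Player III against (A, X): payoffs 9, 7 → best response Alpha.
Player III against (A, Y): payoffs 1, 6 → best response Beta.
Player III against (B, X): payoffs 3, 8 → best response Beta.
Player III against (B, Y): payoffs 7, 8 → best response Beta.
No profile is a mutual best response for all players.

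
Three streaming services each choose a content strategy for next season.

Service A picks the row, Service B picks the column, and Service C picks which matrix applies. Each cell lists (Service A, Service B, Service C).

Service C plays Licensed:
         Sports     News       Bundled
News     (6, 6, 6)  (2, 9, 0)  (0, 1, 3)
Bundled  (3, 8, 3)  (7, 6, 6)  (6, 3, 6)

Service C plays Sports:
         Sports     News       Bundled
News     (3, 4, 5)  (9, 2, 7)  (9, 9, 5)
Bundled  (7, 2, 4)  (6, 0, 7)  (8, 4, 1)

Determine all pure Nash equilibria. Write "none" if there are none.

(News, Bundled, Sports)

(News, Sports, Licensed): Service B can switch to News (6 → 9). Not NE.
(News, Sports, Sports): Service A can switch to Bundled (3 → 7). Not NE.
(News, News, Licensed): Service A can switch to Bundled (2 → 7). Not NE.
(News, News, Sports): Service B can switch to Sports (2 → 4). Not NE.
(News, Bundled, Licensed): Service A can switch to Bundled (0 → 6). Not NE.
(News, Bundled, Sports): Service A gets 9, best alternative 8; Service B gets 9, best alternative 4; Service C gets 5, best alternative 3. No profitable deviation — NE.
(Bundled, Sports, Licensed): Service A can switch to News (3 → 6). Not NE.
(Bundled, Sports, Sports): Service B can switch to Bundled (2 → 4). Not NE.
(Bundled, News, Licensed): Service B can switch to Sports (6 → 8). Not NE.
(Bundled, News, Sports): Service A can switch to News (6 → 9). Not NE.
(Bundled, Bundled, Licensed): Service B can switch to Sports (3 → 8). Not NE.
(The remaining 1 profile has a profitable deviation by the same check.)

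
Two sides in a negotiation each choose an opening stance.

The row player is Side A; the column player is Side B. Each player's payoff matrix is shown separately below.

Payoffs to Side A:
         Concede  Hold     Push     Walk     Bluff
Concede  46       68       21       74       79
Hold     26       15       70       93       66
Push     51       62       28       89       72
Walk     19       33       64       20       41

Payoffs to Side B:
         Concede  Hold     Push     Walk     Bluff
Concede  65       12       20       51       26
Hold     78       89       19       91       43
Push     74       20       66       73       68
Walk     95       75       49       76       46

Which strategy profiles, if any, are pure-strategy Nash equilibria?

For each player, find the best response to each opponent profile; mutual best responses are the pure NE.
Side A against Concede: payoffs 46, 26, 51, 19 → best response Push.
Side A against Hold: payoffs 68, 15, 62, 33 → best response Concede.
Side A against Push: payoffs 21, 70, 28, 64 → best response Hold.
Side A against Walk: payoffs 74, 93, 89, 20 → best response Hold.
Side A against Bluff: payoffs 79, 66, 72, 41 → best response Concede.
Side B against Concede: payoffs 65, 12, 20, 51, 26 → best response Concede.
Side B against Hold: payoffs 78, 89, 19, 91, 43 → best response Walk.
Side B against Push: payoffs 74, 20, 66, 73, 68 → best response Concede.
Side B against Walk: payoffs 95, 75, 49, 76, 46 → best response Concede.
Mutual best responses: (Hold, Walk); (Push, Concede).

The pure Nash equilibria are (Hold, Walk) and (Push, Concede).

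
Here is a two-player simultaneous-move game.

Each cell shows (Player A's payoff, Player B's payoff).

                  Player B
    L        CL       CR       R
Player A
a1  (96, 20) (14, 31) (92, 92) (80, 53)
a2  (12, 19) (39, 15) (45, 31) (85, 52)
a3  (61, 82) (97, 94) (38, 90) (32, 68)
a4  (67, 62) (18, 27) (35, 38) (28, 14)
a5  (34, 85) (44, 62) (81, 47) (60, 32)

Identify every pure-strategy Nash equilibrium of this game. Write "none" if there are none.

Player A against L: payoffs 96, 12, 61, 67, 34 → best response a1.
Player A against CL: payoffs 14, 39, 97, 18, 44 → best response a3.
Player A against CR: payoffs 92, 45, 38, 35, 81 → best response a1.
Player A against R: payoffs 80, 85, 32, 28, 60 → best response a2.
Player B against a1: payoffs 20, 31, 92, 53 → best response CR.
Player B against a2: payoffs 19, 15, 31, 52 → best response R.
Player B against a3: payoffs 82, 94, 90, 68 → best response CL.
Player B against a4: payoffs 62, 27, 38, 14 → best response L.
Player B against a5: payoffs 85, 62, 47, 32 → best response L.
Mutual best responses: (a1, CR); (a2, R); (a3, CL).

The pure Nash equilibria are (a1, CR), (a2, R), (a3, CL).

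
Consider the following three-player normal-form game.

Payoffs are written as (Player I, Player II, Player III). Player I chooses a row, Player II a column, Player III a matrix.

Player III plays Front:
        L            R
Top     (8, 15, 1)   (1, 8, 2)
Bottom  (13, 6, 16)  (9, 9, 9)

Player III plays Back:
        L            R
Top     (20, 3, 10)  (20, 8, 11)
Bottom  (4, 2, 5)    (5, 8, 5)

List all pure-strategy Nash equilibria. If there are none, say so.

For each player, find the best response to each opponent profile; mutual best responses are the pure NE.
Player I against (L, Front): payoffs 8, 13 → best response Bottom.
Player I against (L, Back): payoffs 20, 4 → best response Top.
Player I against (R, Front): payoffs 1, 9 → best response Bottom.
Player I against (R, Back): payoffs 20, 5 → best response Top.
Player II against (Top, Front): payoffs 15, 8 → best response L.
Player II against (Top, Back): payoffs 3, 8 → best response R.
Player II against (Bottom, Front): payoffs 6, 9 → best response R.
Player II against (Bottom, Back): payoffs 2, 8 → best response R.
Player III against (Top, L): payoffs 1, 10 → best response Back.
Player III against (Top, R): payoffs 2, 11 → best response Back.
Player III against (Bottom, L): payoffs 16, 5 → best response Front.
Player III against (Bottom, R): payoffs 9, 5 → best response Front.
Mutual best responses: (Top, R, Back); (Bottom, R, Front).

(Top, R, Back) and (Bottom, R, Front)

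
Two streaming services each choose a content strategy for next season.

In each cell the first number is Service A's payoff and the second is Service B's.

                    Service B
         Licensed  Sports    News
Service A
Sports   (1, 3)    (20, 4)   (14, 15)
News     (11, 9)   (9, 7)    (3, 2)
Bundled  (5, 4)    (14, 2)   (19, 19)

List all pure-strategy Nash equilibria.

Service A against Licensed: payoffs 1, 11, 5 → best response News.
Service A against Sports: payoffs 20, 9, 14 → best response Sports.
Service A against News: payoffs 14, 3, 19 → best response Bundled.
Service B against Sports: payoffs 3, 4, 15 → best response News.
Service B against News: payoffs 9, 7, 2 → best response Licensed.
Service B against Bundled: payoffs 4, 2, 19 → best response News.
Mutual best responses: (News, Licensed); (Bundled, News).

(News, Licensed), (Bundled, News)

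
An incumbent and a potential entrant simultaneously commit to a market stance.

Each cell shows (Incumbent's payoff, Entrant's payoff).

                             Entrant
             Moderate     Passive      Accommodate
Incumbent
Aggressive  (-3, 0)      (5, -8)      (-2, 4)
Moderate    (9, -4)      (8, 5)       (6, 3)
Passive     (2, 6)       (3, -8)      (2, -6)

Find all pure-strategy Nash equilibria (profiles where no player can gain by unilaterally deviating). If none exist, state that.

The unique pure-strategy Nash equilibrium is (Moderate, Passive).

For each strategy profile, look for a profitable unilateral deviation.
(Aggressive, Moderate): Incumbent can switch to Moderate (-3 → 9). Not NE.
(Aggressive, Passive): Incumbent can switch to Moderate (5 → 8). Not NE.
(Aggressive, Accommodate): Incumbent can switch to Moderate (-2 → 6). Not NE.
(Moderate, Moderate): Entrant can switch to Passive (-4 → 5). Not NE.
(Moderate, Passive): Incumbent gets 8, best alternative 5; Entrant gets 5, best alternative 3. No profitable deviation — NE.
(Moderate, Accommodate): Entrant can switch to Passive (3 → 5). Not NE.
(Passive, Moderate): Incumbent can switch to Moderate (2 → 9). Not NE.
(Passive, Passive): Incumbent can switch to Aggressive (3 → 5). Not NE.
(Passive, Accommodate): Incumbent can switch to Moderate (2 → 6). Not NE.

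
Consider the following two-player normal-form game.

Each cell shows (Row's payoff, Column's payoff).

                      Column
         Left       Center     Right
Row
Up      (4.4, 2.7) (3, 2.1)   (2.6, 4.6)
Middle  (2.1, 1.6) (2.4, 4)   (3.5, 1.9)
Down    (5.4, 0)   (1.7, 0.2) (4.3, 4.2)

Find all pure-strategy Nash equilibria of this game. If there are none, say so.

Check each profile: it is a Nash equilibrium iff no player can strictly gain by switching unilaterally.
(Up, Left): Row can switch to Down (4.4 → 5.4). Not NE.
(Up, Center): Column can switch to Left (2.1 → 2.7). Not NE.
(Up, Right): Row can switch to Middle (2.6 → 3.5). Not NE.
(Middle, Left): Row can switch to Up (2.1 → 4.4). Not NE.
(Middle, Center): Row can switch to Up (2.4 → 3). Not NE.
(Middle, Right): Row can switch to Down (3.5 → 4.3). Not NE.
(Down, Left): Column can switch to Center (0 → 0.2). Not NE.
(Down, Center): Row can switch to Up (1.7 → 3). Not NE.
(Down, Right): Row gets 4.3, best alternative 3.5; Column gets 4.2, best alternative 0.2. No profitable deviation — NE.

Pure NE: (Down, Right)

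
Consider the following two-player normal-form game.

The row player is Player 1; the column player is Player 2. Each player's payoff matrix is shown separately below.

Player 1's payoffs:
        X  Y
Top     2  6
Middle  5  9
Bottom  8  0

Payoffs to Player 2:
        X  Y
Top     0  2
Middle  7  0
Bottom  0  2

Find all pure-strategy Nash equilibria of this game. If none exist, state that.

(Top, X): Player 1 can switch to Middle (2 → 5). Not NE.
(Top, Y): Player 1 can switch to Middle (6 → 9). Not NE.
(Middle, X): Player 1 can switch to Bottom (5 → 8). Not NE.
(Middle, Y): Player 2 can switch to X (0 → 7). Not NE.
(Bottom, X): Player 2 can switch to Y (0 → 2). Not NE.
(Bottom, Y): Player 1 can switch to Top (0 → 6). Not NE.

This game has no pure Nash equilibrium.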